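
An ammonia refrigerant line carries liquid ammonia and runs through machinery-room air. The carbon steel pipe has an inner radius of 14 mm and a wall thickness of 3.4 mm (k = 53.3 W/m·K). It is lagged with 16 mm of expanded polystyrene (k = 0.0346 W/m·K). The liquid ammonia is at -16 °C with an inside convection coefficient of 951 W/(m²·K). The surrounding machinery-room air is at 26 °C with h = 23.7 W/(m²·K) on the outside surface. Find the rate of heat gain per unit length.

Radial resistances (cylindrical: R_cond = ln(r_o/r_i)/(2πkL), R_conv = 1/(h·2πrL)):
R_inner film = 1/(h_i·2πr₁L) = 1/(951×2π×0.014×1) = 0.01195 K/W
R_carbon steel pipe wall = ln(17.4/14)/(2π×53.3×1) = 6.492×10^-4 K/W
R_expanded polystyrene = ln(33.4/17.4)/(2π×0.0346×1) = 2.999 K/W
R_outer film = 1/(h_o·2πr_oL) = 1/(23.7×2π×0.0334×1) = 0.2011 K/W
R_total = 3.213 K/W
Q = ΔT/R_total = 42/3.213

q′ ≈ 13.1 W/m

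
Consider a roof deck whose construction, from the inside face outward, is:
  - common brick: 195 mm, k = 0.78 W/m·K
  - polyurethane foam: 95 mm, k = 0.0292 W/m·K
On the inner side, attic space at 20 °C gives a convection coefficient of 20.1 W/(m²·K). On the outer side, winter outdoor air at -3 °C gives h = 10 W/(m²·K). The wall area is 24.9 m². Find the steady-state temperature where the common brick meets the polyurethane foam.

T ≈ 18.1 °C

Using the resistance-network approach (series):
R_inner film = 1/(h_i·A) = 1/(20.1×24.9) = 0.001998 K/W
R_common brick = L/(kA) = 0.195/(0.78×24.9) = 0.01004 K/W
R_polyurethane foam = L/(kA) = 0.095/(0.0292×24.9) = 0.1307 K/W
R_outer film = 1/(h_o·A) = 1/(10×24.9) = 0.004016 K/W
R_total = 0.1467 K/W;  Q = ΔT/R_total = 23/0.1467 = 156.8 W
T_interface = T_inner − Q·ΣR(inner→interface) = 20 − 157×0.01204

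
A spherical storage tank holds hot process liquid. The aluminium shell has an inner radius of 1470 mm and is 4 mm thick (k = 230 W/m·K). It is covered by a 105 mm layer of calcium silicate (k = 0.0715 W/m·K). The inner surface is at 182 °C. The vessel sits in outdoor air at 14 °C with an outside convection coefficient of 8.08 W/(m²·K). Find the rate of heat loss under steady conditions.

Q ≈ 3100 W

Spherical conduction: R = (1/r_in − 1/r_out)/(4πk) per layer; series-sum.
R_aluminium shell = (1/1.47 − 1/1.474)/(4π×230) = 6.387×10^-7 K/W
R_calcium silicate = (1/1.474 − 1/1.579)/(4π×0.0715) = 0.05021 K/W
R_outer film = 1/(h·4πr_o²) = 1/(8.08×4π×1.579²) = 0.00395 K/W
R_total = 0.05416 K/W
Q = ΔT/R_total = 168/0.05416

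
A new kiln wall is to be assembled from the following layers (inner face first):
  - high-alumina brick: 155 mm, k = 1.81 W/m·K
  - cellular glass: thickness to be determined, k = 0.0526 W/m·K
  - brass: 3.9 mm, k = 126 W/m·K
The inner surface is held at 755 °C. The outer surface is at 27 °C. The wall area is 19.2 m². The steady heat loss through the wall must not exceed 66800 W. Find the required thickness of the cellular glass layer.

Model the wall as resistances in series:
R_high-alumina brick = L/(kA) = 0.155/(1.81×19.2) = 0.00446 K/W
R_brass = L/(kA) = 0.0039/(126×19.2) = 1.612×10^-6 K/W
Sum of the known resistances R_other = 0.004462 K/W
Required total resistance R_tot = ΔT/Q_allow = 728/66800 = 0.0109 K/W
R_cellular glass = R_tot − R_other = 0.006436 K/W
L = R·k·A = 0.006436×0.0526×19.2

L ≈ 6.5 mm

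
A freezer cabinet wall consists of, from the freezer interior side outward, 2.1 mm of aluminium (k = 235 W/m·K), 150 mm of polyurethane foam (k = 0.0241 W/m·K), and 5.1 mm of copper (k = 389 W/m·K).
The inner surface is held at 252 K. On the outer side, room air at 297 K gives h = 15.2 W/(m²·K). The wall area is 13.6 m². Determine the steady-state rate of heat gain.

Q ≈ 97.3 W

Using the resistance-network approach (series):
R_aluminium = L/(kA) = 0.0021/(235×13.6) = 6.571×10^-7 K/W
R_polyurethane foam = L/(kA) = 0.15/(0.0241×13.6) = 0.4577 K/W
R_copper = L/(kA) = 0.0051/(389×13.6) = 9.64×10^-7 K/W
R_outer film = 1/(h_o·A) = 1/(15.2×13.6) = 0.004837 K/W
R_total = 0.4625 K/W
Q = ΔT / R_total = 45 / 0.4625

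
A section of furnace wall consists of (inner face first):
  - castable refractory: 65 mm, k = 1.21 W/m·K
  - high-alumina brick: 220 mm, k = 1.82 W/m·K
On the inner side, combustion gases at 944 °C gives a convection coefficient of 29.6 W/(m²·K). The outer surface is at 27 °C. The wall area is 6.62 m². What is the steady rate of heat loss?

Treating each layer as a thermal resistance in series:
R_inner film = 1/(h_i·A) = 1/(29.6×6.62) = 0.005103 K/W
R_castable refractory = L/(kA) = 0.065/(1.21×6.62) = 0.008115 K/W
R_high-alumina brick = L/(kA) = 0.22/(1.82×6.62) = 0.01826 K/W
R_total = 0.03148 K/W
Q = ΔT / R_total = 917 / 0.03148

Q ≈ 29100 W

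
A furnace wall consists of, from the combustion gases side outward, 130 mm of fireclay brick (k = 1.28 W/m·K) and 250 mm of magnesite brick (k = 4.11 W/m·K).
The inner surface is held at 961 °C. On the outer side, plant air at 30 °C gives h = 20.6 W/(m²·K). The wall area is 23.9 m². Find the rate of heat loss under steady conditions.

Q ≈ 105000 W

Treating each layer as a thermal resistance in series:
R_fireclay brick = L/(kA) = 0.13/(1.28×23.9) = 0.004249 K/W
R_magnesite brick = L/(kA) = 0.25/(4.11×23.9) = 0.002545 K/W
R_outer film = 1/(h_o·A) = 1/(20.6×23.9) = 0.002031 K/W
R_total = 0.008826 K/W
Q = ΔT / R_total = 931 / 0.008826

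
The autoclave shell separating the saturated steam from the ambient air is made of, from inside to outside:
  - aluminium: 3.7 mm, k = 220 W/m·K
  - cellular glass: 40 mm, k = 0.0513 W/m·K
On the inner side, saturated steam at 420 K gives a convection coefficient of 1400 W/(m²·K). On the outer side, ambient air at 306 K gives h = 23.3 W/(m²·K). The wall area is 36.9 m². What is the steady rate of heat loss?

Treating each layer as a thermal resistance in series:
R_inner film = 1/(h_i·A) = 1/(1400×36.9) = 1.936×10^-5 K/W
R_aluminium = L/(kA) = 0.0037/(220×36.9) = 4.558×10^-7 K/W
R_cellular glass = L/(kA) = 0.04/(0.0513×36.9) = 0.02113 K/W
R_outer film = 1/(h_o·A) = 1/(23.3×36.9) = 0.001163 K/W
R_total = 0.02231 K/W
Q = ΔT / R_total = 114 / 0.02231

Q ≈ 5110 W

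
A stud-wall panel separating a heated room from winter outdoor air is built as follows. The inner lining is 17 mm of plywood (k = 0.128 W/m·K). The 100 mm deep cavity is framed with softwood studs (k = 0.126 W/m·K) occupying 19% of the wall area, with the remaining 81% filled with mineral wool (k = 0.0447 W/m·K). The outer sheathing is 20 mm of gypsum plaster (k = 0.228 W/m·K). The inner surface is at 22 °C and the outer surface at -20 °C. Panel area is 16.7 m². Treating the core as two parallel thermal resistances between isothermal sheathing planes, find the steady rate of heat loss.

Q ≈ 372 W

Sheathing layers in series; stud and cavity paths in parallel between them.
R_inner = 0.017/(0.128×16.7) = 0.007953 K/W
R_stud  = 0.1/(0.126×0.19×16.7) = 0.2501 K/W
R_cav   = 0.1/(0.0447×0.81×16.7) = 0.1654 K/W
1/R_core = 1/R_stud + 1/R_cav → R_core = 0.09956 K/W
R_outer = 0.02/(0.228×16.7) = 0.005253 K/W
R_total = 0.1128 K/W
Q = ΔT/R_total = 42/0.1128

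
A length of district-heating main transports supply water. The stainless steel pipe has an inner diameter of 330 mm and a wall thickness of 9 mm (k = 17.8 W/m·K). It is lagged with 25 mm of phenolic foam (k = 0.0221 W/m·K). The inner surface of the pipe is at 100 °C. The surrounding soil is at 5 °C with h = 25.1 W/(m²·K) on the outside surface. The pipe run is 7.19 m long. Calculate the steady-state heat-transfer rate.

Q ≈ 684 W

Treating each annulus and film as a series resistance:
R_stainless steel pipe wall = ln(174/165)/(2π×17.8×7.19) = 6.605×10^-5 K/W
R_phenolic foam = ln(199/174)/(2π×0.0221×7.19) = 0.1345 K/W
R_outer film = 1/(h_o·2πr_oL) = 1/(25.1×2π×0.199×7.19) = 0.004432 K/W
R_total = 0.139 K/W
Q = ΔT/R_total = 95/0.139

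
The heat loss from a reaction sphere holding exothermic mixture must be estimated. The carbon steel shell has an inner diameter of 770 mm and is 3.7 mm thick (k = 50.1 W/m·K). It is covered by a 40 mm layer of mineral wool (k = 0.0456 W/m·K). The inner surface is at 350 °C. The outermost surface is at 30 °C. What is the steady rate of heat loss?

Q ≈ 764 W

Spherical conduction: R = (1/r_in − 1/r_out)/(4πk) per layer; series-sum.
R_carbon steel shell = (1/0.385 − 1/0.3887)/(4π×50.1) = 3.927×10^-5 K/W
R_mineral wool = (1/0.3887 − 1/0.4287)/(4π×0.0456) = 0.4189 K/W
R_total = 0.4189 K/W
Q = ΔT/R_total = 320/0.4189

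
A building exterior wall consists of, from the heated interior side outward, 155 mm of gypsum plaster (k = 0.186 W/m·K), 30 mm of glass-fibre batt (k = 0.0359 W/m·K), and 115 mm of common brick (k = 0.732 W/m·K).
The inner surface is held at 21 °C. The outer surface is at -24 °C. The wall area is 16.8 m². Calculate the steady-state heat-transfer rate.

Q ≈ 414 W

Treating each layer as a thermal resistance in series:
R_gypsum plaster = L/(kA) = 0.155/(0.186×16.8) = 0.0496 K/W
R_glass-fibre batt = L/(kA) = 0.03/(0.0359×16.8) = 0.04974 K/W
R_common brick = L/(kA) = 0.115/(0.732×16.8) = 0.009351 K/W
R_total = 0.1087 K/W
Q = ΔT / R_total = 45 / 0.1087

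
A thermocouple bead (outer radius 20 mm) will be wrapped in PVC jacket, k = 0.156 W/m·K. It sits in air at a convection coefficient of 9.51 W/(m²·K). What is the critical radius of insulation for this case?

For a sphere r_cr = 2k/h = 2×0.156/9.51
r_cr = 32.8 mm; since the bare radius (20 mm) is below r_cr, adding a thin layer of insulation will *increase* heat loss.

r_cr ≈ 32.8 mm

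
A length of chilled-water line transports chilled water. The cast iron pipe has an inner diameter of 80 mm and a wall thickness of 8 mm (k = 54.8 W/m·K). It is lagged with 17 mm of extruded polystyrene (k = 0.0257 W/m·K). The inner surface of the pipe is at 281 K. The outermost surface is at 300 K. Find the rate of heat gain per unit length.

Radial resistances (cylindrical: R_cond = ln(r_o/r_i)/(2πkL), R_conv = 1/(h·2πrL)):
R_cast iron pipe wall = ln(48/40)/(2π×54.8×1) = 5.295×10^-4 K/W
R_extruded polystyrene = ln(65/48)/(2π×0.0257×1) = 1.878 K/W
R_total = 1.878 K/W
Q = ΔT/R_total = 19/1.878

q′ ≈ 10.1 W/m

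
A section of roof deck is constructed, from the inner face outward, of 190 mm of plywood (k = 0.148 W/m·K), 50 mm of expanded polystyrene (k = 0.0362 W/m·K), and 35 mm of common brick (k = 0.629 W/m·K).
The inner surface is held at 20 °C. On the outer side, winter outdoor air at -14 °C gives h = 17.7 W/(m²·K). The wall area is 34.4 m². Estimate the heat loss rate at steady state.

Q ≈ 421 W

Using the resistance-network approach (series):
R_plywood = L/(kA) = 0.19/(0.148×34.4) = 0.03732 K/W
R_expanded polystyrene = L/(kA) = 0.05/(0.0362×34.4) = 0.04015 K/W
R_common brick = L/(kA) = 0.035/(0.629×34.4) = 0.001618 K/W
R_outer film = 1/(h_o·A) = 1/(17.7×34.4) = 0.001642 K/W
R_total = 0.08073 K/W
Q = ΔT / R_total = 34 / 0.08073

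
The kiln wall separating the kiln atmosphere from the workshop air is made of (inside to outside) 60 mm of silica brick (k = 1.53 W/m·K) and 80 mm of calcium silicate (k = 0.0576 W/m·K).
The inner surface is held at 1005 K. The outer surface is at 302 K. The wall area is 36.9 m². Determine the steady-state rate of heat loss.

Q ≈ 18200 W

Series thermal resistances:
R_silica brick = L/(kA) = 0.06/(1.53×36.9) = 0.001063 K/W
R_calcium silicate = L/(kA) = 0.08/(0.0576×36.9) = 0.03764 K/W
R_total = 0.0387 K/W
Q = ΔT / R_total = 703 / 0.0387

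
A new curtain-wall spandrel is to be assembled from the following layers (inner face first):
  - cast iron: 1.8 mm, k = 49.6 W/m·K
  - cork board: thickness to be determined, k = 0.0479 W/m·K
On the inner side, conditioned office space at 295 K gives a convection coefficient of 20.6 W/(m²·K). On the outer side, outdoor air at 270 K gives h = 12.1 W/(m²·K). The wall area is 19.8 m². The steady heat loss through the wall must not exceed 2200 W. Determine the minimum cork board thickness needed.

L ≈ 4.49 mm

Treating each layer as a thermal resistance in series:
R_inner film = 1/(h_i·A) = 1/(20.6×19.8) = 0.002452 K/W
R_cast iron = L/(kA) = 0.0018/(49.6×19.8) = 1.833×10^-6 K/W
R_outer film = 1/(h_o·A) = 1/(12.1×19.8) = 0.004174 K/W
Sum of the known resistances R_other = 0.006628 K/W
Required total resistance R_tot = ΔT/Q_allow = 25/2200 = 0.01136 K/W
R_cork board = R_tot − R_other = 0.004736 K/W
L = R·k·A = 0.004736×0.0479×19.8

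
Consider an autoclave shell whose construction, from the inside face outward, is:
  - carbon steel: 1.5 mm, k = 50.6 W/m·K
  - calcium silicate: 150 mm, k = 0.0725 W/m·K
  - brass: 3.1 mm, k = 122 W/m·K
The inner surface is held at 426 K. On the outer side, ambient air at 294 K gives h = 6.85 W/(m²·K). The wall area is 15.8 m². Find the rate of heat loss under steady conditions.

Using the resistance-network approach (series):
R_carbon steel = L/(kA) = 0.0015/(50.6×15.8) = 1.876×10^-6 K/W
R_calcium silicate = L/(kA) = 0.15/(0.0725×15.8) = 0.1309 K/W
R_brass = L/(kA) = 0.0031/(122×15.8) = 1.608×10^-6 K/W
R_outer film = 1/(h_o·A) = 1/(6.85×15.8) = 0.00924 K/W
R_total = 0.1402 K/W
Q = ΔT / R_total = 132 / 0.1402

Q ≈ 942 W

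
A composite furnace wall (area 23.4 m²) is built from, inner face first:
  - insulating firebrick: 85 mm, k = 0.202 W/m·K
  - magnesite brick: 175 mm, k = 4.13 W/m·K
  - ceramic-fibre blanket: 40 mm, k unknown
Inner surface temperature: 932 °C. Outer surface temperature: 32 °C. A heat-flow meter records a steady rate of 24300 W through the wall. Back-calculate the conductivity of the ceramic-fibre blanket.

Thermal resistances in series:
R_insulating firebrick = L/(kA) = 0.085/(0.202×23.4) = 0.01798 K/W
R_magnesite brick = L/(kA) = 0.175/(4.13×23.4) = 0.001811 K/W
Sum of known resistances R_other = 0.01979 K/W
Total R = ΔT/Q = 900/24300 = 0.03704 K/W
R_ceramic-fibre blanket = R_total − R_other = 0.01724 K/W
k = L/(R·A) = 0.04/(0.01724×23.4)

k ≈ 0.0991 W/(m·K)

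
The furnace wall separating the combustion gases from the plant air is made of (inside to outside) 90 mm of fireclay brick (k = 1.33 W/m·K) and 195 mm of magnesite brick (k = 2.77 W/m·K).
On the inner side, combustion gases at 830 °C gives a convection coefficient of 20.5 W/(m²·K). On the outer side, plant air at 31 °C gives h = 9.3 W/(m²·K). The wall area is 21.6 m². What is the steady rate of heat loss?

Q ≈ 58600 W

Using the resistance-network approach (series):
R_inner film = 1/(h_i·A) = 1/(20.5×21.6) = 0.002258 K/W
R_fireclay brick = L/(kA) = 0.09/(1.33×21.6) = 0.003133 K/W
R_magnesite brick = L/(kA) = 0.195/(2.77×21.6) = 0.003259 K/W
R_outer film = 1/(h_o·A) = 1/(9.3×21.6) = 0.004978 K/W
R_total = 0.01363 K/W
Q = ΔT / R_total = 799 / 0.01363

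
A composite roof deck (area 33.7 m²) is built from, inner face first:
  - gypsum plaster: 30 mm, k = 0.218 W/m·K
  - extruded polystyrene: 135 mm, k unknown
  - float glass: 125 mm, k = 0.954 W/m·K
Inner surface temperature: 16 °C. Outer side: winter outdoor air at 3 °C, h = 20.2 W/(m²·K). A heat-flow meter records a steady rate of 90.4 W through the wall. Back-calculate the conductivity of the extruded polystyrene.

Series thermal resistances:
R_gypsum plaster = L/(kA) = 0.03/(0.218×33.7) = 0.004084 K/W
R_float glass = L/(kA) = 0.125/(0.954×33.7) = 0.003888 K/W
R_outer film = 1/(h_o·A) = 1/(20.2×33.7) = 0.001469 K/W
Sum of known resistances R_other = 0.009441 K/W
Total R = ΔT/Q = 13/90.4 = 0.1438 K/W
R_extruded polystyrene = R_total − R_other = 0.1344 K/W
k = L/(R·A) = 0.135/(0.1344×33.7)

k ≈ 0.0298 W/(m·K)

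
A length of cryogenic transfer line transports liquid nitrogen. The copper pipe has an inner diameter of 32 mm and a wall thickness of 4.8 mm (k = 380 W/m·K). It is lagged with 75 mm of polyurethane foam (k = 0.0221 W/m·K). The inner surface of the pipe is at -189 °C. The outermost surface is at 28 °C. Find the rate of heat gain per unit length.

q′ ≈ 19.7 W/m

For a radial system each layer contributes R = ln(r_out/r_in)/(2πkL); films add R = 1/(hA).
R_copper pipe wall = ln(20.8/16)/(2π×380×1) = 1.099×10^-4 K/W
R_polyurethane foam = ln(95.8/20.8)/(2π×0.0221×1) = 11 K/W
R_total = 11 K/W
Q = ΔT/R_total = 217/11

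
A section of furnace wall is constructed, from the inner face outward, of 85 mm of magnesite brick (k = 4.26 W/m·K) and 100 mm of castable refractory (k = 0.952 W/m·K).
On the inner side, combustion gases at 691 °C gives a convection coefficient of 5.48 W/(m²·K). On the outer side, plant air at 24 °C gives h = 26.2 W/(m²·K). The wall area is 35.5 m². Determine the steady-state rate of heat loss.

Q ≈ 68500 W

Using the resistance-network approach (series):
R_inner film = 1/(h_i·A) = 1/(5.48×35.5) = 0.00514 K/W
R_magnesite brick = L/(kA) = 0.085/(4.26×35.5) = 5.621×10^-4 K/W
R_castable refractory = L/(kA) = 0.1/(0.952×35.5) = 0.002959 K/W
R_outer film = 1/(h_o·A) = 1/(26.2×35.5) = 0.001075 K/W
R_total = 0.009736 K/W
Q = ΔT / R_total = 667 / 0.009736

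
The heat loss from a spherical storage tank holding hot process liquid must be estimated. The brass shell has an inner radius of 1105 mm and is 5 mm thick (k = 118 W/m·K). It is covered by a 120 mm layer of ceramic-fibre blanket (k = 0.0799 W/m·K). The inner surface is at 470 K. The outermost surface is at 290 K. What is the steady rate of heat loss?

Q ≈ 2060 W

Spherical conduction: R = (1/r_in − 1/r_out)/(4πk) per layer; series-sum.
R_brass shell = (1/1.105 − 1/1.11)/(4π×118) = 2.749×10^-6 K/W
R_ceramic-fibre blanket = (1/1.11 − 1/1.23)/(4π×0.0799) = 0.08754 K/W
R_total = 0.08754 K/W
Q = ΔT/R_total = 180/0.08754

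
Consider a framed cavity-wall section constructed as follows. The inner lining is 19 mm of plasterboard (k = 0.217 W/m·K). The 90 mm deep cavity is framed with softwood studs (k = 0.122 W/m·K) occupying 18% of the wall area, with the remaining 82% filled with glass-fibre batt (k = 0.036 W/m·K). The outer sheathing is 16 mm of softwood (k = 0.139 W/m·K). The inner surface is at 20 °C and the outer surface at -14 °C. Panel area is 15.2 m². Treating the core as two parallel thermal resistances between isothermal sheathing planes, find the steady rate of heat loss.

Sheathing layers in series; stud and cavity paths in parallel between them.
R_inner = 0.019/(0.217×15.2) = 0.00576 K/W
R_stud  = 0.09/(0.122×0.18×15.2) = 0.2696 K/W
R_cav   = 0.09/(0.036×0.82×15.2) = 0.2006 K/W
1/R_core = 1/R_stud + 1/R_cav → R_core = 0.115 K/W
R_outer = 0.016/(0.139×15.2) = 0.007573 K/W
R_total = 0.1283 K/W
Q = ΔT/R_total = 34/0.1283

Q ≈ 265 W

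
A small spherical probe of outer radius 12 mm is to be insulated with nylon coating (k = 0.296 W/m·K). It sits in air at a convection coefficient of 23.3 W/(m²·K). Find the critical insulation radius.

r_cr ≈ 25.4 mm

For a sphere r_cr = 2k/h = 2×0.296/23.3
r_cr = 25.4 mm; since the bare radius (12 mm) is below r_cr, adding a thin layer of insulation will *increase* heat loss.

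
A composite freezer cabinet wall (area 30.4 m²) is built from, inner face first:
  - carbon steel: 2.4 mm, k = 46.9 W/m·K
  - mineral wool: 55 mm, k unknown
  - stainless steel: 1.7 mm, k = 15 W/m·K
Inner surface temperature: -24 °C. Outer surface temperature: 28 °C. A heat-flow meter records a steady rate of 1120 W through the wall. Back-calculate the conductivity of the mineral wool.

k ≈ 0.039 W/(m·K)

Model the wall as resistances in series:
R_carbon steel = L/(kA) = 0.0024/(46.9×30.4) = 1.683×10^-6 K/W
R_stainless steel = L/(kA) = 0.0017/(15×30.4) = 3.728×10^-6 K/W
Sum of known resistances R_other = 5.411×10^-6 K/W
Total R = ΔT/Q = 52/1120 = 0.04643 K/W
R_mineral wool = R_total − R_other = 0.04642 K/W
k = L/(R·A) = 0.055/(0.04642×30.4)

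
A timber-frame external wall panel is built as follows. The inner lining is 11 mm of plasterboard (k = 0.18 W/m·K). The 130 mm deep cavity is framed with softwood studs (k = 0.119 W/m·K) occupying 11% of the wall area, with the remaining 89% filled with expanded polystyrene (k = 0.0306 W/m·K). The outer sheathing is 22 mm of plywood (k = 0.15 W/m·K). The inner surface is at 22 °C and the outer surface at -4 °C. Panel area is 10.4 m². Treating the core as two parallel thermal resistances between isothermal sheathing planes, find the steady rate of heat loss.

Q ≈ 78.8 W

Sheathing layers in series; stud and cavity paths in parallel between them.
R_inner = 0.011/(0.18×10.4) = 0.005876 K/W
R_stud  = 0.13/(0.119×0.11×10.4) = 0.9549 K/W
R_cav   = 0.13/(0.0306×0.89×10.4) = 0.459 K/W
1/R_core = 1/R_stud + 1/R_cav → R_core = 0.31 K/W
R_outer = 0.022/(0.15×10.4) = 0.0141 K/W
R_total = 0.33 K/W
Q = ΔT/R_total = 26/0.33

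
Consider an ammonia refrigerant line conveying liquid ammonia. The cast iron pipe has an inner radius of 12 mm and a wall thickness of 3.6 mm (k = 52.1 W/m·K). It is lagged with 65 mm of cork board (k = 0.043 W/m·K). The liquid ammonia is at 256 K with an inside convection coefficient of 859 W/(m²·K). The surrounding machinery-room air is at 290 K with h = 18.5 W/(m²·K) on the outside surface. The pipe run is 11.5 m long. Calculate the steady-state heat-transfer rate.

Radial resistances (cylindrical: R_cond = ln(r_o/r_i)/(2πkL), R_conv = 1/(h·2πrL)):
R_inner film = 1/(h_i·2πr₁L) = 1/(859×2π×0.012×11.5) = 0.001343 K/W
R_cast iron pipe wall = ln(15.6/12)/(2π×52.1×11.5) = 6.969×10^-5 K/W
R_cork board = ln(80.6/15.6)/(2π×0.043×11.5) = 0.5286 K/W
R_outer film = 1/(h_o·2πr_oL) = 1/(18.5×2π×0.0806×11.5) = 0.009281 K/W
R_total = 0.5392 K/W
Q = ΔT/R_total = 34/0.5392

Q ≈ 63.1 W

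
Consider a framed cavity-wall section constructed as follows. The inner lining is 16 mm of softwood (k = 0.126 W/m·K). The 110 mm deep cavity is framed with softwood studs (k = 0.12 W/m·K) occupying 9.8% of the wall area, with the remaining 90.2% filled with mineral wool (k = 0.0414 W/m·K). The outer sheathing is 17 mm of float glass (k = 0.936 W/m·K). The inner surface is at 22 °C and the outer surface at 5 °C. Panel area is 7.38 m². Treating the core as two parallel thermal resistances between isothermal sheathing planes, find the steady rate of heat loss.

Sheathing layers in series; stud and cavity paths in parallel between them.
R_inner = 0.016/(0.126×7.38) = 0.01721 K/W
R_stud  = 0.11/(0.12×0.098×7.38) = 1.267 K/W
R_cav   = 0.11/(0.0414×0.902×7.38) = 0.3991 K/W
1/R_core = 1/R_stud + 1/R_cav → R_core = 0.3035 K/W
R_outer = 0.017/(0.936×7.38) = 0.002461 K/W
R_total = 0.3232 K/W
Q = ΔT/R_total = 17/0.3232

Q ≈ 52.6 W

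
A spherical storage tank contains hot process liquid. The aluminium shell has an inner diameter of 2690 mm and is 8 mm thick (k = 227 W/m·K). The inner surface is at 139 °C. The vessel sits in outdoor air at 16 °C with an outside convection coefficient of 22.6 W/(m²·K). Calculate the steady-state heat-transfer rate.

Q ≈ 63900 W

Each spherical layer contributes R = (1/r_i − 1/r_o)/(4πk):
R_aluminium shell = (1/1.345 − 1/1.353)/(4π×227) = 1.541×10^-6 K/W
R_outer film = 1/(h·4πr_o²) = 1/(22.6×4π×1.353²) = 0.001923 K/W
R_total = 0.001925 K/W
Q = ΔT/R_total = 123/0.001925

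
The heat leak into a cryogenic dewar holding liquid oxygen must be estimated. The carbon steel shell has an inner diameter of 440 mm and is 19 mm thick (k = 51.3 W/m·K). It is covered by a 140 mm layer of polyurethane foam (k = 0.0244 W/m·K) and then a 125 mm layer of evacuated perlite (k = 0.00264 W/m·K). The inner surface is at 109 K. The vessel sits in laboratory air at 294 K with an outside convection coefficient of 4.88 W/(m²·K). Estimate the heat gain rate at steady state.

Q ≈ 7.45 W

For a spherical shell R = (1/r₁ − 1/r₂)/(4πk); film R = 1/(h·4πr²). In series:
R_carbon steel shell = (1/0.22 − 1/0.239)/(4π×51.3) = 5.605×10^-4 K/W
R_polyurethane foam = (1/0.239 − 1/0.379)/(4π×0.0244) = 5.041 K/W
R_evacuated perlite = (1/0.379 − 1/0.504)/(4π×0.00264) = 19.73 K/W
R_outer film = 1/(h·4πr_o²) = 1/(4.88×4π×0.504²) = 0.0642 K/W
R_total = 24.83 K/W
Q = ΔT/R_total = 185/24.83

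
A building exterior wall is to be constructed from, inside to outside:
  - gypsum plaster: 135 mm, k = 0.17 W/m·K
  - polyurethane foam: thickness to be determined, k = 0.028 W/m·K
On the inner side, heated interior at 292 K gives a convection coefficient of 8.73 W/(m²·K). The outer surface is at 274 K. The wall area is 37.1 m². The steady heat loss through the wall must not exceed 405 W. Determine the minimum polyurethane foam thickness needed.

L ≈ 20.7 mm

Treating each layer as a thermal resistance in series:
R_inner film = 1/(h_i·A) = 1/(8.73×37.1) = 0.003088 K/W
R_gypsum plaster = L/(kA) = 0.135/(0.17×37.1) = 0.0214 K/W
Sum of the known resistances R_other = 0.02449 K/W
Required total resistance R_tot = ΔT/Q_allow = 18/405 = 0.04444 K/W
R_polyurethane foam = R_tot − R_other = 0.01995 K/W
L = R·k·A = 0.01995×0.028×37.1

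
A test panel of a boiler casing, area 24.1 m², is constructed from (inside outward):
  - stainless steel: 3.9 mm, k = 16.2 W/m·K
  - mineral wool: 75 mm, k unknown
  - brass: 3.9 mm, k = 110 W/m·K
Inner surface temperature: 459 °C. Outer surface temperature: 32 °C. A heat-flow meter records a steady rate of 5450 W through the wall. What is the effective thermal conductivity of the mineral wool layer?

Treating each layer as a thermal resistance in series:
R_stainless steel = L/(kA) = 0.0039/(16.2×24.1) = 9.989×10^-6 K/W
R_brass = L/(kA) = 0.0039/(110×24.1) = 1.471×10^-6 K/W
Sum of known resistances R_other = 1.146×10^-5 K/W
Total R = ΔT/Q = 427/5450 = 0.07835 K/W
R_mineral wool = R_total − R_other = 0.07834 K/W
k = L/(R·A) = 0.075/(0.07834×24.1)

k ≈ 0.0397 W/(m·K)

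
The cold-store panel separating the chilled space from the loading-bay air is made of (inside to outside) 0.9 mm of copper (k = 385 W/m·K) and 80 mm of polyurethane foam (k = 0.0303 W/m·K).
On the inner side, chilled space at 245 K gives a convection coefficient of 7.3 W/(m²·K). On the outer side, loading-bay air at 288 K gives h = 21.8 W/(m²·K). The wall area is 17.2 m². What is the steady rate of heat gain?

Q ≈ 262 W

Treating each layer as a thermal resistance in series:
R_inner film = 1/(h_i·A) = 1/(7.3×17.2) = 0.007964 K/W
R_copper = L/(kA) = 0.0009/(385×17.2) = 1.359×10^-7 K/W
R_polyurethane foam = L/(kA) = 0.08/(0.0303×17.2) = 0.1535 K/W
R_outer film = 1/(h_o·A) = 1/(21.8×17.2) = 0.002667 K/W
R_total = 0.1641 K/W
Q = ΔT / R_total = 43 / 0.1641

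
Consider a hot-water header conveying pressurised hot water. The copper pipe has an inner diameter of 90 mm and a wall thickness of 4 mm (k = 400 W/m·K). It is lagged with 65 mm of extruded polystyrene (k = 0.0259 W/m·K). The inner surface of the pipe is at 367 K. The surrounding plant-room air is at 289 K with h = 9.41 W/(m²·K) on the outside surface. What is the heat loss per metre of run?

q′ ≈ 14.6 W/m

For a radial system each layer contributes R = ln(r_out/r_in)/(2πkL); films add R = 1/(hA).
R_copper pipe wall = ln(49/45)/(2π×400×1) = 3.388×10^-5 K/W
R_extruded polystyrene = ln(114/49)/(2π×0.0259×1) = 5.189 K/W
R_outer film = 1/(h_o·2πr_oL) = 1/(9.41×2π×0.114×1) = 0.1484 K/W
R_total = 5.337 K/W
Q = ΔT/R_total = 78/5.337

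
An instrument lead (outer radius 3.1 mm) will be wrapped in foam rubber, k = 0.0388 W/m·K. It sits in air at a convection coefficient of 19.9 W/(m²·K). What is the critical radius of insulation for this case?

For a cylinder r_cr = k/h = 0.0388/19.9
r_cr = 1.95 mm; since the bare radius (3.1 mm) is above r_cr, any added insulation will reduce heat loss.

r_cr ≈ 1.95 mm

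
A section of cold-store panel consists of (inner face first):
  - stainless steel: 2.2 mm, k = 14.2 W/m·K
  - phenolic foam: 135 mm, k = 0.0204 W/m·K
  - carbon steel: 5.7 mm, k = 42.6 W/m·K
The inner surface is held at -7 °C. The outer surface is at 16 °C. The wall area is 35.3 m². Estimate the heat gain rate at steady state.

Q ≈ 123 W

Using the resistance-network approach (series):
R_stainless steel = L/(kA) = 0.0022/(14.2×35.3) = 4.389×10^-6 K/W
R_phenolic foam = L/(kA) = 0.135/(0.0204×35.3) = 0.1875 K/W
R_carbon steel = L/(kA) = 0.0057/(42.6×35.3) = 3.79×10^-6 K/W
R_total = 0.1875 K/W
Q = ΔT / R_total = 23 / 0.1875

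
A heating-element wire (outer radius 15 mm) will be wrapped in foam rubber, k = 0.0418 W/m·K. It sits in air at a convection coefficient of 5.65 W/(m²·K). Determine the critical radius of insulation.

r_cr ≈ 7.4 mm

For a cylinder r_cr = k/h = 0.0418/5.65
r_cr = 7.4 mm; since the bare radius (15 mm) is above r_cr, any added insulation will reduce heat loss.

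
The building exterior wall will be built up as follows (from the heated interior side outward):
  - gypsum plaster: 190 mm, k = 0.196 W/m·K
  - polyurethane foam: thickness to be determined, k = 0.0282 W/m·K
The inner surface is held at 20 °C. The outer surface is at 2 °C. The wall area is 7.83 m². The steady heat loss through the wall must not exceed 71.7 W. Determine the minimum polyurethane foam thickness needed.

Model the wall as resistances in series:
R_gypsum plaster = L/(kA) = 0.19/(0.196×7.83) = 0.1238 K/W
Sum of the known resistances R_other = 0.1238 K/W
Required total resistance R_tot = ΔT/Q_allow = 18/71.7 = 0.251 K/W
R_polyurethane foam = R_tot − R_other = 0.1272 K/W
L = R·k·A = 0.1272×0.0282×7.83

L ≈ 28.1 mm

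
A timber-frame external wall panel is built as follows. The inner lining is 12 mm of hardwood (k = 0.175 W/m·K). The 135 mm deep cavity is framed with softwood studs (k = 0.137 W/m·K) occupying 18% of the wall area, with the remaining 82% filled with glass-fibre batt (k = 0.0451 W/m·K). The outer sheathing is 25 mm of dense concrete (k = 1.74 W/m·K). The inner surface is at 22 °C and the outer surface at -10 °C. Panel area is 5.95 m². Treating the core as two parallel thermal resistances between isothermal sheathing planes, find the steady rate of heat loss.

Q ≈ 83.8 W

Sheathing layers in series; stud and cavity paths in parallel between them.
R_inner = 0.012/(0.175×5.95) = 0.01152 K/W
R_stud  = 0.135/(0.137×0.18×5.95) = 0.9201 K/W
R_cav   = 0.135/(0.0451×0.82×5.95) = 0.6135 K/W
1/R_core = 1/R_stud + 1/R_cav → R_core = 0.3681 K/W
R_outer = 0.025/(1.74×5.95) = 0.002415 K/W
R_total = 0.382 K/W
Q = ΔT/R_total = 32/0.382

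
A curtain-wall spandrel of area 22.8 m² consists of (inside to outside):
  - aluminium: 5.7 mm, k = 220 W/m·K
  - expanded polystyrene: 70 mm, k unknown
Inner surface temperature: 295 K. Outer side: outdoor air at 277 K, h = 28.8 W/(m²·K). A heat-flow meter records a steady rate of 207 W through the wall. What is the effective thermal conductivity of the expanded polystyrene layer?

Series thermal resistances:
R_aluminium = L/(kA) = 0.0057/(220×22.8) = 1.136×10^-6 K/W
R_outer film = 1/(h_o·A) = 1/(28.8×22.8) = 0.001523 K/W
Sum of known resistances R_other = 0.001524 K/W
Total R = ΔT/Q = 18/207 = 0.08696 K/W
R_expanded polystyrene = R_total − R_other = 0.08543 K/W
k = L/(R·A) = 0.07/(0.08543×22.8)

k ≈ 0.0359 W/(m·K)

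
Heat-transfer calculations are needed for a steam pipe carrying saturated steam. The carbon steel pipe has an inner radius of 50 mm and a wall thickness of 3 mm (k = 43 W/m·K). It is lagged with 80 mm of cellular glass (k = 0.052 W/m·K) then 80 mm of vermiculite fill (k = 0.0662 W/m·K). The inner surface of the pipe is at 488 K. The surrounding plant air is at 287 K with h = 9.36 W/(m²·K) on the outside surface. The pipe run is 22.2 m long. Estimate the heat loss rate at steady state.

For a radial system each layer contributes R = ln(r_out/r_in)/(2πkL); films add R = 1/(hA).
R_carbon steel pipe wall = ln(53/50)/(2π×43×22.2) = 9.715×10^-6 K/W
R_cellular glass = ln(133/53)/(2π×0.052×22.2) = 0.1268 K/W
R_vermiculite fill = ln(213/133)/(2π×0.0662×22.2) = 0.051 K/W
R_outer film = 1/(h_o·2πr_oL) = 1/(9.36×2π×0.213×22.2) = 0.003596 K/W
R_total = 0.1815 K/W
Q = ΔT/R_total = 201/0.1815

Q ≈ 1110 W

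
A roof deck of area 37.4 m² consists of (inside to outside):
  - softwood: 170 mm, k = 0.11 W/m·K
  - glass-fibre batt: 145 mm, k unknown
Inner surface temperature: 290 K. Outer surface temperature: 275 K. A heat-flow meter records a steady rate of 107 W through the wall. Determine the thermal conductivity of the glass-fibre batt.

Model the wall as resistances in series:
R_softwood = L/(kA) = 0.17/(0.11×37.4) = 0.04132 K/W
Sum of known resistances R_other = 0.04132 K/W
Total R = ΔT/Q = 15/107 = 0.1402 K/W
R_glass-fibre batt = R_total − R_other = 0.09886 K/W
k = L/(R·A) = 0.145/(0.09886×37.4)

k ≈ 0.0392 W/(m·K)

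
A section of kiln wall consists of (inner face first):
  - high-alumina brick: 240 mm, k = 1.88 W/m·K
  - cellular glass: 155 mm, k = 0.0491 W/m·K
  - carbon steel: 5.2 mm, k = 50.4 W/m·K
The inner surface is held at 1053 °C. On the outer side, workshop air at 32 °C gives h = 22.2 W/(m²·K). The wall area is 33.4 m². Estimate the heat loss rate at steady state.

Treating each layer as a thermal resistance in series:
R_high-alumina brick = L/(kA) = 0.24/(1.88×33.4) = 0.003822 K/W
R_cellular glass = L/(kA) = 0.155/(0.0491×33.4) = 0.09452 K/W
R_carbon steel = L/(kA) = 0.0052/(50.4×33.4) = 3.089×10^-6 K/W
R_outer film = 1/(h_o·A) = 1/(22.2×33.4) = 0.001349 K/W
R_total = 0.09969 K/W
Q = ΔT / R_total = 1021 / 0.09969

Q ≈ 10200 W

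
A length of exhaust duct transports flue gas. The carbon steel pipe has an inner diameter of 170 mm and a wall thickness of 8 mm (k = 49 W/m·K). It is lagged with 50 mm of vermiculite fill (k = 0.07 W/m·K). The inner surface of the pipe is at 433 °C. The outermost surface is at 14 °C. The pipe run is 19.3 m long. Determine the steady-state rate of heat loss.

Q ≈ 8260 W

Cylindrical conduction, so R = ln(r₂/r₁)/(2πkL) per layer, in series:
R_carbon steel pipe wall = ln(93/85)/(2π×49×19.3) = 1.514×10^-5 K/W
R_vermiculite fill = ln(143/93)/(2π×0.07×19.3) = 0.05069 K/W
R_total = 0.0507 K/W
Q = ΔT/R_total = 419/0.0507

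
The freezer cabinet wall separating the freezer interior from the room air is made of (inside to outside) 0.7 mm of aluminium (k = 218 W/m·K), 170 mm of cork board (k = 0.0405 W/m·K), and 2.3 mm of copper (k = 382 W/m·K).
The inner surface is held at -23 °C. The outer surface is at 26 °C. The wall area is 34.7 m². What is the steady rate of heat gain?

Q ≈ 405 W

Model the wall as resistances in series:
R_aluminium = L/(kA) = 0.0007/(218×34.7) = 9.254×10^-8 K/W
R_cork board = L/(kA) = 0.17/(0.0405×34.7) = 0.121 K/W
R_copper = L/(kA) = 0.0023/(382×34.7) = 1.735×10^-7 K/W
R_total = 0.121 K/W
Q = ΔT / R_total = 49 / 0.121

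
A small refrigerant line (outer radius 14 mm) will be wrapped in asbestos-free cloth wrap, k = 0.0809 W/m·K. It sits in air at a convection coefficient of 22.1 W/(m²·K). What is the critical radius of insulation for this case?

r_cr ≈ 3.66 mm

For a cylinder r_cr = k/h = 0.0809/22.1
r_cr = 3.66 mm; since the bare radius (14 mm) is above r_cr, any added insulation will reduce heat loss.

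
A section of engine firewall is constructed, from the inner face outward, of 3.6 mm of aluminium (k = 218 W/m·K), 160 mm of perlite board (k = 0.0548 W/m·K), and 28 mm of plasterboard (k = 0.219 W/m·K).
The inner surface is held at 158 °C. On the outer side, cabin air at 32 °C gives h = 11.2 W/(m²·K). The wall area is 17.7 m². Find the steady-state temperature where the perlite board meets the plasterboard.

Series thermal resistances:
R_aluminium = L/(kA) = 0.0036/(218×17.7) = 9.33×10^-7 K/W
R_perlite board = L/(kA) = 0.16/(0.0548×17.7) = 0.165 K/W
R_plasterboard = L/(kA) = 0.028/(0.219×17.7) = 0.007223 K/W
R_outer film = 1/(h_o·A) = 1/(11.2×17.7) = 0.005044 K/W
R_total = 0.1772 K/W;  Q = ΔT/R_total = 126/0.1772 = 711 W
T_interface = T_inner − Q·ΣR(inner→interface) = 158 − 711×0.165

T ≈ 40.7 °C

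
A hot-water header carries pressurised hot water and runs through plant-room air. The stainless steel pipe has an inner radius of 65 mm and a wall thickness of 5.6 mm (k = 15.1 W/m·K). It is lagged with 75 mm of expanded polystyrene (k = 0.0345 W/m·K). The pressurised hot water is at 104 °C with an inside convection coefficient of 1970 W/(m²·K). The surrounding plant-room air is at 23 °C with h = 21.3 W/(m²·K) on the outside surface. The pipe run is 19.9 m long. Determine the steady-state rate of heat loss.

Per-layer cylindrical resistances, series-summed:
R_inner film = 1/(h_i·2πr₁L) = 1/(1970×2π×0.065×19.9) = 6.246×10^-5 K/W
R_stainless steel pipe wall = ln(70.6/65)/(2π×15.1×19.9) = 4.377×10^-5 K/W
R_expanded polystyrene = ln(145.6/70.6)/(2π×0.0345×19.9) = 0.1678 K/W
R_outer film = 1/(h_o·2πr_oL) = 1/(21.3×2π×0.1456×19.9) = 0.002579 K/W
R_total = 0.1705 K/W
Q = ΔT/R_total = 81/0.1705

Q ≈ 475 W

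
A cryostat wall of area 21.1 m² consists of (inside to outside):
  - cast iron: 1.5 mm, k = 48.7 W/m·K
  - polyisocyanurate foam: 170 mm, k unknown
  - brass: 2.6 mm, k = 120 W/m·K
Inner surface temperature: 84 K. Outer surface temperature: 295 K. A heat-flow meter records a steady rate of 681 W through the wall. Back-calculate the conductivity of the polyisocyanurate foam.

k ≈ 0.026 W/(m·K)

Thermal resistances in series:
R_cast iron = L/(kA) = 0.0015/(48.7×21.1) = 1.46×10^-6 K/W
R_brass = L/(kA) = 0.0026/(120×21.1) = 1.027×10^-6 K/W
Sum of known resistances R_other = 2.487×10^-6 K/W
Total R = ΔT/Q = 211/681 = 0.3098 K/W
R_polyisocyanurate foam = R_total − R_other = 0.3098 K/W
k = L/(R·A) = 0.17/(0.3098×21.1)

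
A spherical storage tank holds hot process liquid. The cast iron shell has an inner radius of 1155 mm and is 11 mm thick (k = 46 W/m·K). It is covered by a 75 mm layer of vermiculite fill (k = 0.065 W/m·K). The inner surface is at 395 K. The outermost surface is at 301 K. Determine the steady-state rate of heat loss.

Radial (spherical) resistances in series:
R_cast iron shell = (1/1.155 − 1/1.166)/(4π×46) = 1.413×10^-5 K/W
R_vermiculite fill = (1/1.166 − 1/1.241)/(4π×0.065) = 0.06346 K/W
R_total = 0.06347 K/W
Q = ΔT/R_total = 94/0.06347

Q ≈ 1480 W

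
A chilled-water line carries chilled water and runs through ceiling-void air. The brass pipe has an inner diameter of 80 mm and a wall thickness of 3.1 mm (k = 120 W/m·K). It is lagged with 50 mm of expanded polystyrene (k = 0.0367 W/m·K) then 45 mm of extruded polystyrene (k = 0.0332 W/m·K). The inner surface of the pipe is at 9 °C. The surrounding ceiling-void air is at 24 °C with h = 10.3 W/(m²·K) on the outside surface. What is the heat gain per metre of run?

Treating each annulus and film as a series resistance:
R_brass pipe wall = ln(43.1/40)/(2π×120×1) = 9.9×10^-5 K/W
R_expanded polystyrene = ln(93.1/43.1)/(2π×0.0367×1) = 3.34 K/W
R_extruded polystyrene = ln(138.1/93.1)/(2π×0.0332×1) = 1.89 K/W
R_outer film = 1/(h_o·2πr_oL) = 1/(10.3×2π×0.1381×1) = 0.1119 K/W
R_total = 5.342 K/W
Q = ΔT/R_total = 15/5.342

q′ ≈ 2.81 W/m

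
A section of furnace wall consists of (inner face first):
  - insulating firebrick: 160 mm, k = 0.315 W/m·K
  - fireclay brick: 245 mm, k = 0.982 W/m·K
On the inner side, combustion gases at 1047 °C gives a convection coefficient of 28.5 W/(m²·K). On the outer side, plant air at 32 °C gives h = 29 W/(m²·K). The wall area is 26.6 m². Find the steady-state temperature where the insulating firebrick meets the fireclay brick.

T ≈ 381 °C

Model the wall as resistances in series:
R_inner film = 1/(h_i·A) = 1/(28.5×26.6) = 0.001319 K/W
R_insulating firebrick = L/(kA) = 0.16/(0.315×26.6) = 0.0191 K/W
R_fireclay brick = L/(kA) = 0.245/(0.982×26.6) = 0.009379 K/W
R_outer film = 1/(h_o·A) = 1/(29×26.6) = 0.001296 K/W
R_total = 0.03109 K/W;  Q = ΔT/R_total = 1015/0.03109 = 32650 W
T_interface = T_inner − Q·ΣR(inner→interface) = 1047 − 32600×0.02041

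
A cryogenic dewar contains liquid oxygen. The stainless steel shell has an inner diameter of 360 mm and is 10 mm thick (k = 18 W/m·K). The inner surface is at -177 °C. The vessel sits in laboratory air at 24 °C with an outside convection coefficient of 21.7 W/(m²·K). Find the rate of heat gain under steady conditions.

For a spherical shell R = (1/r₁ − 1/r₂)/(4πk); film R = 1/(h·4πr²). In series:
R_stainless steel shell = (1/0.18 − 1/0.19)/(4π×18) = 0.001293 K/W
R_outer film = 1/(h·4πr_o²) = 1/(21.7×4π×0.19²) = 0.1016 K/W
R_total = 0.1029 K/W
Q = ΔT/R_total = 201/0.1029

Q ≈ 1950 W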